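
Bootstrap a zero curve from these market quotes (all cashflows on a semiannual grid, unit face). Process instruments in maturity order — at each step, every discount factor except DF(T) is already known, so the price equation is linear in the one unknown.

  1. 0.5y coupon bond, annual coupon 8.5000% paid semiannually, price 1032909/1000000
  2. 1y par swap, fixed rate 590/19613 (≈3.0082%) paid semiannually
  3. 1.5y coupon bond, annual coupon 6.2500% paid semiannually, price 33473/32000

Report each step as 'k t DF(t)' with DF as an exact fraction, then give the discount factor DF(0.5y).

step 1 [0.5y] bond c/2=17/400: DF=(1032909/1000000 − 17/400·(0))/(1+17/400) = 2477/2500 ≈ 0.990800
step 2 [1y] swap r/2=295/19613: DF=(1 − 295/19613·(0.990800))/(1+295/19613) = 1941/2000 ≈ 0.970500
step 3 [1.5y] bond c/2=1/32: DF=(33473/32000 − 1/32·(0.990800+0.970500))/(1+1/32) = 9549/10000 ≈ 0.954900

1 1/2 2477/2500
2 1 1941/2000
3 3/2 9549/10000
DF(0.5y) = 2477/2500 ≈ 0.990800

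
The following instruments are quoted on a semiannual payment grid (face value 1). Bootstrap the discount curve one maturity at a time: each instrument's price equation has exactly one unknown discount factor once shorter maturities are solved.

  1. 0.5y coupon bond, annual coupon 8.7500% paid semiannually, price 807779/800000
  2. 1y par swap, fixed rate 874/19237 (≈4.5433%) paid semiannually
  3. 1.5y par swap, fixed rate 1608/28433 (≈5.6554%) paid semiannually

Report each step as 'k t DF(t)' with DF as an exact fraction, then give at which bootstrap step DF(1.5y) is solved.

1 1/2 4837/5000
2 1 9563/10000
3 3/2 2299/2500
DF(1.5y) is solved at step 3

step 1 [0.5y] bond c/2=7/160: DF=(807779/800000 − 7/160·(0))/(1+7/160) = 4837/5000 ≈ 0.967400
step 2 [1y] swap r/2=437/19237: DF=(1 − 437/19237·(0.967400))/(1+437/19237) = 9563/10000 ≈ 0.956300
step 3 [1.5y] swap r/2=804/28433: DF=(1 − 804/28433·(0.967400+0.956300))/(1+804/28433) = 2299/2500 ≈ 0.919600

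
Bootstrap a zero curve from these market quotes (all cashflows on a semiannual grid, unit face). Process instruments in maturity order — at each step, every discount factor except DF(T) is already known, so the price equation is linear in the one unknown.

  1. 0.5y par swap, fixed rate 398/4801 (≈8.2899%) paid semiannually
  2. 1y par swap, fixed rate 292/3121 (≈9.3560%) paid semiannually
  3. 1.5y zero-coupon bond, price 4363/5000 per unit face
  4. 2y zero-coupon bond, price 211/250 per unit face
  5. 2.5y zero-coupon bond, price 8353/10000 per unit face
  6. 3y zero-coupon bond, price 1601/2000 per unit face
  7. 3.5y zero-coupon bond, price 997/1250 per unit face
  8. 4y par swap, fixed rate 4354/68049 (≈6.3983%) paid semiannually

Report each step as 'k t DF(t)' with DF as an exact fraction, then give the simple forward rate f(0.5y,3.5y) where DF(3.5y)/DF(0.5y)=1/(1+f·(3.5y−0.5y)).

1 1/2 4801/5000
2 1 2281/2500
3 3/2 4363/5000
4 2 211/250
5 5/2 8353/10000
6 3 1601/2000
7 7/2 997/1250
8 4 7823/10000
f(0.5y,3.5y) = ((4801/5000)/(997/1250) − 1)/(3) = 271/3988 ≈ 6.7954%

step 1 [0.5y] swap r/2=199/4801: DF=(1 − 199/4801·(0))/(1+199/4801) = 4801/5000 ≈ 0.960200
step 2 [1y] swap r/2=146/3121: DF=(1 − 146/3121·(0.960200))/(1+146/3121) = 2281/2500 ≈ 0.912400
step 3 [1.5y] zero: DF = P = 4363/5000 ≈ 0.872600
step 4 [2y] zero: DF = P = 211/250 ≈ 0.844000
step 5 [2.5y] zero: DF = P = 8353/10000 ≈ 0.835300
step 6 [3y] zero: DF = P = 1601/2000 ≈ 0.800500
step 7 [3.5y] zero: DF = P = 997/1250 ≈ 0.797600
step 8 [4y] swap r/2=2177/68049: DF=(1 − 2177/68049·(0.960200+0.912400+0.872600+0.844000+0.835300+0.800500+0.797600))/(1+2177/68049) = 7823/10000 ≈ 0.782300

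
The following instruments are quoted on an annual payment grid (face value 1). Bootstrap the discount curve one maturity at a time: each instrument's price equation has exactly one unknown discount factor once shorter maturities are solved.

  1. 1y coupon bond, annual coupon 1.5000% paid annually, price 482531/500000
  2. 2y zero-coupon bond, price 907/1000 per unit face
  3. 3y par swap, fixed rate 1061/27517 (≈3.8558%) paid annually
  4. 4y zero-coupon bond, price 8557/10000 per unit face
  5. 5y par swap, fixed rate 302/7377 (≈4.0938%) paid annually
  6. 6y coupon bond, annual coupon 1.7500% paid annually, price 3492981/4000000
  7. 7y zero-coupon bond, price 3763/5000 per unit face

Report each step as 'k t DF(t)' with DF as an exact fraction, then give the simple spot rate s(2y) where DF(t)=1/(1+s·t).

1 1 2377/2500
2 2 907/1000
3 3 8939/10000
4 4 8557/10000
5 5 2047/2500
6 6 7821/10000
7 7 3763/5000
s(2y) = (1/(907/1000) − 1)/(2) = 93/1814 ≈ 5.1268%

step 1 [1y] bond c/1=3/200: DF=(482531/500000 − 3/200·(0))/(1+3/200) = 2377/2500 ≈ 0.950800
step 2 [2y] zero: DF = P = 907/1000 ≈ 0.907000
step 3 [3y] swap r/1=1061/27517: DF=(1 − 1061/27517·(0.950800+0.907000))/(1+1061/27517) = 8939/10000 ≈ 0.893900
step 4 [4y] zero: DF = P = 8557/10000 ≈ 0.855700
step 5 [5y] swap r/1=302/7377: DF=(1 − 302/7377·(0.950800+0.907000+0.893900+0.855700))/(1+302/7377) = 2047/2500 ≈ 0.818800
step 6 [6y] bond c/1=7/400: DF=(3492981/4000000 − 7/400·(0.950800+0.907000+0.893900+0.855700+0.818800))/(1+7/400) = 7821/10000 ≈ 0.782100
step 7 [7y] zero: DF = P = 3763/5000 ≈ 0.752600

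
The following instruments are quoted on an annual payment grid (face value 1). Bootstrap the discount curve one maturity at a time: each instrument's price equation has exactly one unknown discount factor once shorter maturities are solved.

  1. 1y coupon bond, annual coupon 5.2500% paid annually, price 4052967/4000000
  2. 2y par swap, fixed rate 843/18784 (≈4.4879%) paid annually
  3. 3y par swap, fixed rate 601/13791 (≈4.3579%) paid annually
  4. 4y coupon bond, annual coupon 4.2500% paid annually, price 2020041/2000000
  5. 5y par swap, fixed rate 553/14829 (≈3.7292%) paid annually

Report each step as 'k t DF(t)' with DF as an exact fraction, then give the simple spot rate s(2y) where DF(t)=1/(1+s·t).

step 1 [1y] bond c/1=21/400: DF=(4052967/4000000 − 21/400·(0))/(1+21/400) = 9627/10000 ≈ 0.962700
step 2 [2y] swap r/1=843/18784: DF=(1 − 843/18784·(0.962700))/(1+843/18784) = 9157/10000 ≈ 0.915700
step 3 [3y] swap r/1=601/13791: DF=(1 − 601/13791·(0.962700+0.915700))/(1+601/13791) = 4399/5000 ≈ 0.879800
step 4 [4y] bond c/1=17/400: DF=(2020041/2000000 − 17/400·(0.962700+0.915700+0.879800))/(1+17/400) = 2141/2500 ≈ 0.856400
step 5 [5y] swap r/1=553/14829: DF=(1 − 553/14829·(0.962700+0.915700+0.879800+0.856400))/(1+553/14829) = 8341/10000 ≈ 0.834100

1 1 9627/10000
2 2 9157/10000
3 3 4399/5000
4 4 2141/2500
5 5 8341/10000
s(2y) = (1/(9157/10000) − 1)/(2) = 843/18314 ≈ 4.6030%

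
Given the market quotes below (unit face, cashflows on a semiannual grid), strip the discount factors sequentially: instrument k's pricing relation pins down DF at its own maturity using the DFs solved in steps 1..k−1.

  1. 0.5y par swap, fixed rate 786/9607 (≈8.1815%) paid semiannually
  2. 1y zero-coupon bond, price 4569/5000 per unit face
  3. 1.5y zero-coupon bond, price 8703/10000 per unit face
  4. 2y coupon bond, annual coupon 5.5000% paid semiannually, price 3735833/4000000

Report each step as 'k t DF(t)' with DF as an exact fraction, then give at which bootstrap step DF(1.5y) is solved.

1 1/2 9607/10000
2 1 4569/5000
3 3/2 8703/10000
4 2 1671/2000
DF(1.5y) is solved at step 3

step 1 [0.5y] swap r/2=393/9607: DF=(1 − 393/9607·(0))/(1+393/9607) = 9607/10000 ≈ 0.960700
step 2 [1y] zero: DF = P = 4569/5000 ≈ 0.913800
step 3 [1.5y] zero: DF = P = 8703/10000 ≈ 0.870300
step 4 [2y] bond c/2=11/400: DF=(3735833/4000000 − 11/400·(0.960700+0.913800+0.870300))/(1+11/400) = 1671/2000 ≈ 0.835500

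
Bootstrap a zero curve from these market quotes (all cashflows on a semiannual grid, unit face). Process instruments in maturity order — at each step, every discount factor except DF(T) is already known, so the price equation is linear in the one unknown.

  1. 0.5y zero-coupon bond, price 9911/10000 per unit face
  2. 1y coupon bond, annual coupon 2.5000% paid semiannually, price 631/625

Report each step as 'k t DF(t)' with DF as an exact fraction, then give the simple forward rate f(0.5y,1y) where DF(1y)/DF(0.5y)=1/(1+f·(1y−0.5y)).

step 1 [0.5y] zero: DF = P = 9911/10000 ≈ 0.991100
step 2 [1y] bond c/2=1/80: DF=(631/625 − 1/80·(0.991100))/(1+1/80) = 9849/10000 ≈ 0.984900

1 1/2 9911/10000
2 1 9849/10000
f(0.5y,1y) = ((9911/10000)/(9849/10000) − 1)/(1/2) = 124/9849 ≈ 1.2590%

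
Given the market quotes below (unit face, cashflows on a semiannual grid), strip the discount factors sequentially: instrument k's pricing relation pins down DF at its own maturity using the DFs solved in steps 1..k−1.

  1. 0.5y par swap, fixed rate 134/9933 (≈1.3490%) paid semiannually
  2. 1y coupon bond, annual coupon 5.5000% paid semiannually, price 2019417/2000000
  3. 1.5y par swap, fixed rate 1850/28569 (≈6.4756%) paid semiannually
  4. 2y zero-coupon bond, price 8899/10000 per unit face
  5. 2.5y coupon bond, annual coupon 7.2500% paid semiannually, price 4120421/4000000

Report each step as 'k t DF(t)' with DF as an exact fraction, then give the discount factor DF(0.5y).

1 1/2 9933/10000
2 1 9561/10000
3 3/2 363/400
4 2 8899/10000
5 5/2 863/1000
DF(0.5y) = 9933/10000 ≈ 0.993300

step 1 [0.5y] swap r/2=67/9933: DF=(1 − 67/9933·(0))/(1+67/9933) = 9933/10000 ≈ 0.993300
step 2 [1y] bond c/2=11/400: DF=(2019417/2000000 − 11/400·(0.993300))/(1+11/400) = 9561/10000 ≈ 0.956100
step 3 [1.5y] swap r/2=925/28569: DF=(1 − 925/28569·(0.993300+0.956100))/(1+925/28569) = 363/400 ≈ 0.907500
step 4 [2y] zero: DF = P = 8899/10000 ≈ 0.889900
step 5 [2.5y] bond c/2=29/800: DF=(4120421/4000000 − 29/800·(0.993300+0.956100+0.907500+0.889900))/(1+29/800) = 863/1000 ≈ 0.863000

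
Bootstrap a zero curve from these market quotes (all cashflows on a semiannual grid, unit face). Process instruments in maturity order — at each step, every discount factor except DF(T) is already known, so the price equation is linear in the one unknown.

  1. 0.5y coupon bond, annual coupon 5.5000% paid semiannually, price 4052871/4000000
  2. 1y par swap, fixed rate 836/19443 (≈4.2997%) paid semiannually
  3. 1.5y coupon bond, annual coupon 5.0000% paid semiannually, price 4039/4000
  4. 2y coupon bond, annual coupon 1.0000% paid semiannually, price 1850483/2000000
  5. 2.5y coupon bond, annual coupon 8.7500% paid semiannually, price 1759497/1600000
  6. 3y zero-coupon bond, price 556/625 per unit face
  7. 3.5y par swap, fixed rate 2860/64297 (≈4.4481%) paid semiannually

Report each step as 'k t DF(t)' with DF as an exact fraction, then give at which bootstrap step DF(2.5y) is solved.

1 1/2 9861/10000
2 1 4791/5000
3 3/2 9377/10000
4 2 9063/10000
5 5/2 2237/2500
6 3 556/625
7 7/2 857/1000
DF(2.5y) is solved at step 5

step 1 [0.5y] bond c/2=11/400: DF=(4052871/4000000 − 11/400·(0))/(1+11/400) = 9861/10000 ≈ 0.986100
step 2 [1y] swap r/2=418/19443: DF=(1 − 418/19443·(0.986100))/(1+418/19443) = 4791/5000 ≈ 0.958200
step 3 [1.5y] bond c/2=1/40: DF=(4039/4000 − 1/40·(0.986100+0.958200))/(1+1/40) = 9377/10000 ≈ 0.937700
step 4 [2y] bond c/2=1/200: DF=(1850483/2000000 − 1/200·(0.986100+0.958200+0.937700))/(1+1/200) = 9063/10000 ≈ 0.906300
step 5 [2.5y] bond c/2=7/160: DF=(1759497/1600000 − 7/160·(0.986100+0.958200+0.937700+0.906300))/(1+7/160) = 2237/2500 ≈ 0.894800
step 6 [3y] zero: DF = P = 556/625 ≈ 0.889600
step 7 [3.5y] swap r/2=1430/64297: DF=(1 − 1430/64297·(0.986100+0.958200+0.937700+0.906300+0.894800+0.889600))/(1+1430/64297) = 857/1000 ≈ 0.857000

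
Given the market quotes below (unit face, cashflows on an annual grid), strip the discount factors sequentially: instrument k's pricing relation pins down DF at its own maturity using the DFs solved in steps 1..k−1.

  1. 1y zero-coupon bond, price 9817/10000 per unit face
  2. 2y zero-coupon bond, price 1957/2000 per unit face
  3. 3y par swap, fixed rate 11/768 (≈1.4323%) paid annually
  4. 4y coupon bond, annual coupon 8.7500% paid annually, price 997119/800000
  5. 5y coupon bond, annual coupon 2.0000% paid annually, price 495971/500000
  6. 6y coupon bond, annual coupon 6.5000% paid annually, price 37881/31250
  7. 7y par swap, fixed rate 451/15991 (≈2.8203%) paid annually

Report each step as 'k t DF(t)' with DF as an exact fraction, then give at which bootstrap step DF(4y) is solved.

1 1 9817/10000
2 2 1957/2000
3 3 4791/5000
4 4 9113/10000
5 5 4487/5000
6 6 8497/10000
7 7 2049/2500
DF(4y) is solved at step 4

step 1 [1y] zero: DF = P = 9817/10000 ≈ 0.981700
step 2 [2y] zero: DF = P = 1957/2000 ≈ 0.978500
step 3 [3y] swap r/1=11/768: DF=(1 − 11/768·(0.981700+0.978500))/(1+11/768) = 4791/5000 ≈ 0.958200
step 4 [4y] bond c/1=7/80: DF=(997119/800000 − 7/80·(0.981700+0.978500+0.958200))/(1+7/80) = 9113/10000 ≈ 0.911300
step 5 [5y] bond c/1=1/50: DF=(495971/500000 − 1/50·(0.981700+0.978500+0.958200+0.911300))/(1+1/50) = 4487/5000 ≈ 0.897400
step 6 [6y] bond c/1=13/200: DF=(37881/31250 − 13/200·(0.981700+0.978500+0.958200+0.911300+0.897400))/(1+13/200) = 8497/10000 ≈ 0.849700
step 7 [7y] swap r/1=451/15991: DF=(1 − 451/15991·(0.981700+0.978500+0.958200+0.911300+0.897400+0.849700))/(1+451/15991) = 2049/2500 ≈ 0.819600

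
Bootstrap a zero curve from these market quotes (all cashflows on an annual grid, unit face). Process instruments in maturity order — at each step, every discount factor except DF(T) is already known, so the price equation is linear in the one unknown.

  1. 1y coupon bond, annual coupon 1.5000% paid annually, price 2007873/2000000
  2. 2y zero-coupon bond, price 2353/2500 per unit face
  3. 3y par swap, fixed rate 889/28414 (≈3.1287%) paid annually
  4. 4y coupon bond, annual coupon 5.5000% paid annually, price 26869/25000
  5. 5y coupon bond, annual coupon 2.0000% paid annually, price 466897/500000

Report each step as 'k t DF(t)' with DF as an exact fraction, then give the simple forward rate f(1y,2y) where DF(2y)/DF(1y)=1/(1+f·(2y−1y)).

step 1 [1y] bond c/1=3/200: DF=(2007873/2000000 − 3/200·(0))/(1+3/200) = 9891/10000 ≈ 0.989100
step 2 [2y] zero: DF = P = 2353/2500 ≈ 0.941200
step 3 [3y] swap r/1=889/28414: DF=(1 − 889/28414·(0.989100+0.941200))/(1+889/28414) = 9111/10000 ≈ 0.911100
step 4 [4y] bond c/1=11/200: DF=(26869/25000 − 11/200·(0.989100+0.941200+0.911100))/(1+11/200) = 4353/5000 ≈ 0.870600
step 5 [5y] bond c/1=1/50: DF=(466897/500000 − 1/50·(0.989100+0.941200+0.911100+0.870600))/(1+1/50) = 8427/10000 ≈ 0.842700

1 1 9891/10000
2 2 2353/2500
3 3 9111/10000
4 4 4353/5000
5 5 8427/10000
f(1y,2y) = ((9891/10000)/(2353/2500) − 1)/(1) = 479/9412 ≈ 5.0892%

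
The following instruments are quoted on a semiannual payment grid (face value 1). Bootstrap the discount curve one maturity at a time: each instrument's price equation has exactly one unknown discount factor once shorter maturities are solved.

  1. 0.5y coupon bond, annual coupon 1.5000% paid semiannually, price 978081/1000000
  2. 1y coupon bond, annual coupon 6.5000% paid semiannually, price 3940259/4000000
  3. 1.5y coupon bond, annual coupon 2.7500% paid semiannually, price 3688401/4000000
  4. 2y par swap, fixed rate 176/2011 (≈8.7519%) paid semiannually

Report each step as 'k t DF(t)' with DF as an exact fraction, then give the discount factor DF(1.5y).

1 1/2 2427/2500
2 1 1847/2000
3 3/2 8839/10000
4 2 526/625
DF(1.5y) = 8839/10000 ≈ 0.883900

step 1 [0.5y] bond c/2=3/400: DF=(978081/1000000 − 3/400·(0))/(1+3/400) = 2427/2500 ≈ 0.970800
step 2 [1y] bond c/2=13/400: DF=(3940259/4000000 − 13/400·(0.970800))/(1+13/400) = 1847/2000 ≈ 0.923500
step 3 [1.5y] bond c/2=11/800: DF=(3688401/4000000 − 11/800·(0.970800+0.923500))/(1+11/800) = 8839/10000 ≈ 0.883900
step 4 [2y] swap r/2=88/2011: DF=(1 − 88/2011·(0.970800+0.923500+0.883900))/(1+88/2011) = 526/625 ≈ 0.841600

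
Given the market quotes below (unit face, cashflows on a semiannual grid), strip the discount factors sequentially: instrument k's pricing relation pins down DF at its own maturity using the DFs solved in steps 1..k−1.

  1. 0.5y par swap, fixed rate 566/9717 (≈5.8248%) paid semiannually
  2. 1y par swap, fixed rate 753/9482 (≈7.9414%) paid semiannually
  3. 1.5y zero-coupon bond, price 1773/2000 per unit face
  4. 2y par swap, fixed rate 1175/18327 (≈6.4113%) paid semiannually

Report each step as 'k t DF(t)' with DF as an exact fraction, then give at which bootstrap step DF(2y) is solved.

step 1 [0.5y] swap r/2=283/9717: DF=(1 − 283/9717·(0))/(1+283/9717) = 9717/10000 ≈ 0.971700
step 2 [1y] swap r/2=753/18964: DF=(1 − 753/18964·(0.971700))/(1+753/18964) = 9247/10000 ≈ 0.924700
step 3 [1.5y] zero: DF = P = 1773/2000 ≈ 0.886500
step 4 [2y] swap r/2=1175/36654: DF=(1 − 1175/36654·(0.971700+0.924700+0.886500))/(1+1175/36654) = 353/400 ≈ 0.882500

1 1/2 9717/10000
2 1 9247/10000
3 3/2 1773/2000
4 2 353/400
DF(2y) is solved at step 4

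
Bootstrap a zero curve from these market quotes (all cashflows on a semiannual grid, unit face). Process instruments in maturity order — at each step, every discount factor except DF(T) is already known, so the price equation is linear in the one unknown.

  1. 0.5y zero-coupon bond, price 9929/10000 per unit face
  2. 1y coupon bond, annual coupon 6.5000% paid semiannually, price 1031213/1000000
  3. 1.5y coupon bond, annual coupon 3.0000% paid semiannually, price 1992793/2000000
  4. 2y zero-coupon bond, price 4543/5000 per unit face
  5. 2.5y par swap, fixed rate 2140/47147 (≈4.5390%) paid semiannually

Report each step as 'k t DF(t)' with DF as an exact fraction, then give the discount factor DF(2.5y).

1 1/2 9929/10000
2 1 387/400
3 3/2 9527/10000
4 2 4543/5000
5 5/2 893/1000
DF(2.5y) = 893/1000 ≈ 0.893000

step 1 [0.5y] zero: DF = P = 9929/10000 ≈ 0.992900
step 2 [1y] bond c/2=13/400: DF=(1031213/1000000 − 13/400·(0.992900))/(1+13/400) = 387/400 ≈ 0.967500
step 3 [1.5y] bond c/2=3/200: DF=(1992793/2000000 − 3/200·(0.992900+0.967500))/(1+3/200) = 9527/10000 ≈ 0.952700
step 4 [2y] zero: DF = P = 4543/5000 ≈ 0.908600
step 5 [2.5y] swap r/2=1070/47147: DF=(1 − 1070/47147·(0.992900+0.967500+0.952700+0.908600))/(1+1070/47147) = 893/1000 ≈ 0.893000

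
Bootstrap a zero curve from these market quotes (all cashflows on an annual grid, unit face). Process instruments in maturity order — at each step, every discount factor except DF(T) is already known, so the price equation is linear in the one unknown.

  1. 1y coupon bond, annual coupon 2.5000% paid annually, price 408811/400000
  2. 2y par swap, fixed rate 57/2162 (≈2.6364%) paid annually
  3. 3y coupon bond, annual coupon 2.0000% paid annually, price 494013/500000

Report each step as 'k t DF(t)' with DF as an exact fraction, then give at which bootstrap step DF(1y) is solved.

step 1 [1y] bond c/1=1/40: DF=(408811/400000 − 1/40·(0))/(1+1/40) = 9971/10000 ≈ 0.997100
step 2 [2y] swap r/1=57/2162: DF=(1 − 57/2162·(0.997100))/(1+57/2162) = 9487/10000 ≈ 0.948700
step 3 [3y] bond c/1=1/50: DF=(494013/500000 − 1/50·(0.997100+0.948700))/(1+1/50) = 1861/2000 ≈ 0.930500

1 1 9971/10000
2 2 9487/10000
3 3 1861/2000
DF(1y) is solved at step 1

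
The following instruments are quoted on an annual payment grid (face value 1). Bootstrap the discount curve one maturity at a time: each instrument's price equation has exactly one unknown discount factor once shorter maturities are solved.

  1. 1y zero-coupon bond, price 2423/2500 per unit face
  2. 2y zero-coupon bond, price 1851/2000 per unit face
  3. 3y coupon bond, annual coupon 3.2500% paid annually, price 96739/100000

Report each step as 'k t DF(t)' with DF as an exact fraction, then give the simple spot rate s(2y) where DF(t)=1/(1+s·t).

step 1 [1y] zero: DF = P = 2423/2500 ≈ 0.969200
step 2 [2y] zero: DF = P = 1851/2000 ≈ 0.925500
step 3 [3y] bond c/1=13/400: DF=(96739/100000 − 13/400·(0.969200+0.925500))/(1+13/400) = 8773/10000 ≈ 0.877300

1 1 2423/2500
2 2 1851/2000
3 3 8773/10000
s(2y) = (1/(1851/2000) − 1)/(2) = 149/3702 ≈ 4.0249%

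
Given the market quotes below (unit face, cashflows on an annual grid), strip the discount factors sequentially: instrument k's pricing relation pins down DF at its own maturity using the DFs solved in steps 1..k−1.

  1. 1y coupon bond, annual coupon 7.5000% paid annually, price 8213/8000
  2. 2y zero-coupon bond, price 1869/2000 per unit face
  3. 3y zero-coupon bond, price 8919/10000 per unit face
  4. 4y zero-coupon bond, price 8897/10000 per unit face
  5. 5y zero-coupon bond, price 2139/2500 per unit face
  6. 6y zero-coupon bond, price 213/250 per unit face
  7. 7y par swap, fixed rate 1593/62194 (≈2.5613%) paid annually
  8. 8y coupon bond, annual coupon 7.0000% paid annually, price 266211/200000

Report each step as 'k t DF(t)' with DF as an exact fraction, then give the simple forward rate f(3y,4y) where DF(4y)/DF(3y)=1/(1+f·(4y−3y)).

1 1 191/200
2 2 1869/2000
3 3 8919/10000
4 4 8897/10000
5 5 2139/2500
6 6 213/250
7 7 8407/10000
8 8 8371/10000
f(3y,4y) = ((8919/10000)/(8897/10000) − 1)/(1) = 22/8897 ≈ 0.2473%

step 1 [1y] bond c/1=3/40: DF=(8213/8000 − 3/40·(0))/(1+3/40) = 191/200 ≈ 0.955000
step 2 [2y] zero: DF = P = 1869/2000 ≈ 0.934500
step 3 [3y] zero: DF = P = 8919/10000 ≈ 0.891900
step 4 [4y] zero: DF = P = 8897/10000 ≈ 0.889700
step 5 [5y] zero: DF = P = 2139/2500 ≈ 0.855600
step 6 [6y] zero: DF = P = 213/250 ≈ 0.852000
step 7 [7y] swap r/1=1593/62194: DF=(1 − 1593/62194·(0.955000+0.934500+0.891900+0.889700+0.855600+0.852000))/(1+1593/62194) = 8407/10000 ≈ 0.840700
step 8 [8y] bond c/1=7/100: DF=(266211/200000 − 7/100·(0.955000+0.934500+0.891900+0.889700+0.855600+0.852000+0.840700))/(1+7/100) = 8371/10000 ≈ 0.837100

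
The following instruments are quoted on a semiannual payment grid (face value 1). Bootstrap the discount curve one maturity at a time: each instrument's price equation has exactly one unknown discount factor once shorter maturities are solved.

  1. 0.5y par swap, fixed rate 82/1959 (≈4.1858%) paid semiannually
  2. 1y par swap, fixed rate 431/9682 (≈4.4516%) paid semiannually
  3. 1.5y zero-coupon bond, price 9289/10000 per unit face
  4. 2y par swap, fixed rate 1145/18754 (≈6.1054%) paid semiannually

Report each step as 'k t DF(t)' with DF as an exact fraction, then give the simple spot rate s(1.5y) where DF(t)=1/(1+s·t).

1 1/2 1959/2000
2 1 9569/10000
3 3/2 9289/10000
4 2 1771/2000
s(1.5y) = (1/(9289/10000) − 1)/(3/2) = 474/9289 ≈ 5.1028%

step 1 [0.5y] swap r/2=41/1959: DF=(1 − 41/1959·(0))/(1+41/1959) = 1959/2000 ≈ 0.979500
step 2 [1y] swap r/2=431/19364: DF=(1 − 431/19364·(0.979500))/(1+431/19364) = 9569/10000 ≈ 0.956900
step 3 [1.5y] zero: DF = P = 9289/10000 ≈ 0.928900
step 4 [2y] swap r/2=1145/37508: DF=(1 − 1145/37508·(0.979500+0.956900+0.928900))/(1+1145/37508) = 1771/2000 ≈ 0.885500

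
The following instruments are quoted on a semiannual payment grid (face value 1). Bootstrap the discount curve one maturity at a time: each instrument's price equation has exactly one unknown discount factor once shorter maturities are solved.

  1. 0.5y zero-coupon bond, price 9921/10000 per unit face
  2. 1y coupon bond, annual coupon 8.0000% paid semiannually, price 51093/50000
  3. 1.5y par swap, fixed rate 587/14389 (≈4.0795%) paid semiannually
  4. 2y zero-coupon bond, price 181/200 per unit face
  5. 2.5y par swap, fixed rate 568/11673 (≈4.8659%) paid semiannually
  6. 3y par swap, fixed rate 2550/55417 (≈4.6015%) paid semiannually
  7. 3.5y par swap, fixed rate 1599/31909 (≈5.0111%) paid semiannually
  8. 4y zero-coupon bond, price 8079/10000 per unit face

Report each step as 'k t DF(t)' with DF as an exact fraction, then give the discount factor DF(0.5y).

1 1/2 9921/10000
2 1 2361/2500
3 3/2 9413/10000
4 2 181/200
5 5/2 554/625
6 3 349/400
7 7/2 8401/10000
8 4 8079/10000
DF(0.5y) = 9921/10000 ≈ 0.992100

step 1 [0.5y] zero: DF = P = 9921/10000 ≈ 0.992100
step 2 [1y] bond c/2=1/25: DF=(51093/50000 − 1/25·(0.992100))/(1+1/25) = 2361/2500 ≈ 0.944400
step 3 [1.5y] swap r/2=587/28778: DF=(1 − 587/28778·(0.992100+0.944400))/(1+587/28778) = 9413/10000 ≈ 0.941300
step 4 [2y] zero: DF = P = 181/200 ≈ 0.905000
step 5 [2.5y] swap r/2=284/11673: DF=(1 − 284/11673·(0.992100+0.944400+0.941300+0.905000))/(1+284/11673) = 554/625 ≈ 0.886400
step 6 [3y] swap r/2=1275/55417: DF=(1 − 1275/55417·(0.992100+0.944400+0.941300+0.905000+0.886400))/(1+1275/55417) = 349/400 ≈ 0.872500
step 7 [3.5y] swap r/2=1599/63818: DF=(1 − 1599/63818·(0.992100+0.944400+0.941300+0.905000+0.886400+0.872500))/(1+1599/63818) = 8401/10000 ≈ 0.840100
step 8 [4y] zero: DF = P = 8079/10000 ≈ 0.807900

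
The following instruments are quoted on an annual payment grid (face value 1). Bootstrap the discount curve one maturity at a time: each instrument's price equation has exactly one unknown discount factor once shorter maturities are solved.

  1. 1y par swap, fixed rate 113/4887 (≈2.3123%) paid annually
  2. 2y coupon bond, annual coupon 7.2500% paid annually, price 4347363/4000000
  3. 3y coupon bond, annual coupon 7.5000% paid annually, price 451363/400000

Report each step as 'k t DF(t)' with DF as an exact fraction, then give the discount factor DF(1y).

1 1 4887/5000
2 2 9473/10000
3 3 4577/5000
DF(1y) = 4887/5000 ≈ 0.977400

step 1 [1y] swap r/1=113/4887: DF=(1 − 113/4887·(0))/(1+113/4887) = 4887/5000 ≈ 0.977400
step 2 [2y] bond c/1=29/400: DF=(4347363/4000000 − 29/400·(0.977400))/(1+29/400) = 9473/10000 ≈ 0.947300
step 3 [3y] bond c/1=3/40: DF=(451363/400000 − 3/40·(0.977400+0.947300))/(1+3/40) = 4577/5000 ≈ 0.915400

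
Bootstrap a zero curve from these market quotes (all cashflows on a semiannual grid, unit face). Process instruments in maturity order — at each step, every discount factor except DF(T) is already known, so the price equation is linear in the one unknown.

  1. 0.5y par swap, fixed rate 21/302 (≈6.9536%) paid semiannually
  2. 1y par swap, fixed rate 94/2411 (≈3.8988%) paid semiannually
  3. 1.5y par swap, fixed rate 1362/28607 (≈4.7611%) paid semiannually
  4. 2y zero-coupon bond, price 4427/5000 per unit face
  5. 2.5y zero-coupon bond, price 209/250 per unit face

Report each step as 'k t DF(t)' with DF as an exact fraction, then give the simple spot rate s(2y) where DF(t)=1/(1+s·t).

step 1 [0.5y] swap r/2=21/604: DF=(1 − 21/604·(0))/(1+21/604) = 604/625 ≈ 0.966400
step 2 [1y] swap r/2=47/2411: DF=(1 − 47/2411·(0.966400))/(1+47/2411) = 1203/1250 ≈ 0.962400
step 3 [1.5y] swap r/2=681/28607: DF=(1 − 681/28607·(0.966400+0.962400))/(1+681/28607) = 9319/10000 ≈ 0.931900
step 4 [2y] zero: DF = P = 4427/5000 ≈ 0.885400
step 5 [2.5y] zero: DF = P = 209/250 ≈ 0.836000

1 1/2 604/625
2 1 1203/1250
3 3/2 9319/10000
4 2 4427/5000
5 5/2 209/250
s(2y) = (1/(4427/5000) − 1)/(2) = 573/8854 ≈ 6.4717%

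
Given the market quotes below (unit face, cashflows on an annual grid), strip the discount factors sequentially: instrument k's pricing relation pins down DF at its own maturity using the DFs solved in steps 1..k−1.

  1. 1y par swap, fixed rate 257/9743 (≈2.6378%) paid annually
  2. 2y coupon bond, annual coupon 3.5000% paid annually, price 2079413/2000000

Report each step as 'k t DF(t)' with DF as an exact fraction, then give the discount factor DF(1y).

step 1 [1y] swap r/1=257/9743: DF=(1 − 257/9743·(0))/(1+257/9743) = 9743/10000 ≈ 0.974300
step 2 [2y] bond c/1=7/200: DF=(2079413/2000000 − 7/200·(0.974300))/(1+7/200) = 2429/2500 ≈ 0.971600

1 1 9743/10000
2 2 2429/2500
DF(1y) = 9743/10000 ≈ 0.974300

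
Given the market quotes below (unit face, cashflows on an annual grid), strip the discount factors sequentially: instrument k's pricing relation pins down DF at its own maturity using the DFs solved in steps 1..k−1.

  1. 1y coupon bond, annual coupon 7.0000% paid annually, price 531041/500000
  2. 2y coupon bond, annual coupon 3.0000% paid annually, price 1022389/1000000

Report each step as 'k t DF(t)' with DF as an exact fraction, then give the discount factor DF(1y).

step 1 [1y] bond c/1=7/100: DF=(531041/500000 − 7/100·(0))/(1+7/100) = 4963/5000 ≈ 0.992600
step 2 [2y] bond c/1=3/100: DF=(1022389/1000000 − 3/100·(0.992600))/(1+3/100) = 9637/10000 ≈ 0.963700

1 1 4963/5000
2 2 9637/10000
DF(1y) = 4963/5000 ≈ 0.992600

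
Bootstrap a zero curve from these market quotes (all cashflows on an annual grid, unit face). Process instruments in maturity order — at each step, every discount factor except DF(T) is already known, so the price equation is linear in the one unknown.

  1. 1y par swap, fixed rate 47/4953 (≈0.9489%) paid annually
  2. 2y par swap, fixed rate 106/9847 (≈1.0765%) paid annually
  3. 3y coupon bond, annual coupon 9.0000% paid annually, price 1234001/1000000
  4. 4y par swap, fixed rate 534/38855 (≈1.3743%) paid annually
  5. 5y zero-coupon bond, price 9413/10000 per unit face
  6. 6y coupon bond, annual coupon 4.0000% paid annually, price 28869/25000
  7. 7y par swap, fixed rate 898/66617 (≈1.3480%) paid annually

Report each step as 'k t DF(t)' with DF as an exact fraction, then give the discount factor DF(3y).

step 1 [1y] swap r/1=47/4953: DF=(1 − 47/4953·(0))/(1+47/4953) = 4953/5000 ≈ 0.990600
step 2 [2y] swap r/1=106/9847: DF=(1 − 106/9847·(0.990600))/(1+106/9847) = 2447/2500 ≈ 0.978800
step 3 [3y] bond c/1=9/100: DF=(1234001/1000000 − 9/100·(0.990600+0.978800))/(1+9/100) = 1939/2000 ≈ 0.969500
step 4 [4y] swap r/1=534/38855: DF=(1 − 534/38855·(0.990600+0.978800+0.969500))/(1+534/38855) = 4733/5000 ≈ 0.946600
step 5 [5y] zero: DF = P = 9413/10000 ≈ 0.941300
step 6 [6y] bond c/1=1/25: DF=(28869/25000 − 1/25·(0.990600+0.978800+0.969500+0.946600+0.941300))/(1+1/25) = 9247/10000 ≈ 0.924700
step 7 [7y] swap r/1=898/66617: DF=(1 − 898/66617·(0.990600+0.978800+0.969500+0.946600+0.941300+0.924700))/(1+898/66617) = 4551/5000 ≈ 0.910200

1 1 4953/5000
2 2 2447/2500
3 3 1939/2000
4 4 4733/5000
5 5 9413/10000
6 6 9247/10000
7 7 4551/5000
DF(3y) = 1939/2000 ≈ 0.969500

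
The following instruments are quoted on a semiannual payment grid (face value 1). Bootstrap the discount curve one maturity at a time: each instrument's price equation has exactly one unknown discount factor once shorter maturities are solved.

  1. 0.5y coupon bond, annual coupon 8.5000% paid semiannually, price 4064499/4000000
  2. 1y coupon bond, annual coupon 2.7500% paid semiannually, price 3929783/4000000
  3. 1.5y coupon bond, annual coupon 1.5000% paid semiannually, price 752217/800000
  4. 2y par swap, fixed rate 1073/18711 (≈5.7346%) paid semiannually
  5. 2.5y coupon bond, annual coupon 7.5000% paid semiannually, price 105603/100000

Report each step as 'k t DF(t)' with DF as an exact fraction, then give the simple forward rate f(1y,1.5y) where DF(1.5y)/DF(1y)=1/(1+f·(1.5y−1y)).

step 1 [0.5y] bond c/2=17/400: DF=(4064499/4000000 − 17/400·(0))/(1+17/400) = 9747/10000 ≈ 0.974700
step 2 [1y] bond c/2=11/800: DF=(3929783/4000000 − 11/800·(0.974700))/(1+11/800) = 9559/10000 ≈ 0.955900
step 3 [1.5y] bond c/2=3/400: DF=(752217/800000 − 3/400·(0.974700+0.955900))/(1+3/400) = 9189/10000 ≈ 0.918900
step 4 [2y] swap r/2=1073/37422: DF=(1 − 1073/37422·(0.974700+0.955900+0.918900))/(1+1073/37422) = 8927/10000 ≈ 0.892700
step 5 [2.5y] bond c/2=3/80: DF=(105603/100000 − 3/80·(0.974700+0.955900+0.918900+0.892700))/(1+3/80) = 4413/5000 ≈ 0.882600

1 1/2 9747/10000
2 1 9559/10000
3 3/2 9189/10000
4 2 8927/10000
5 5/2 4413/5000
f(1y,1.5y) = ((9559/10000)/(9189/10000) − 1)/(1/2) = 740/9189 ≈ 8.0531%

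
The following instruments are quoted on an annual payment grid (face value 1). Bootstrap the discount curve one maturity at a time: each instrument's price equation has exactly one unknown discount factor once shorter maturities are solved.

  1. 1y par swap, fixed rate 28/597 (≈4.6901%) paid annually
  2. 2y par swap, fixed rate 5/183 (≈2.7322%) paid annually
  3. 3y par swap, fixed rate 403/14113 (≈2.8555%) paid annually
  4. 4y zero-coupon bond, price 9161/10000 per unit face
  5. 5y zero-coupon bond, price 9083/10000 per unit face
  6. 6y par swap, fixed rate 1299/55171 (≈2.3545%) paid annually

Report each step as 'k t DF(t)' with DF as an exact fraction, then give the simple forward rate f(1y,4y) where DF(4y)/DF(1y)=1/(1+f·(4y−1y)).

1 1 597/625
2 2 237/250
3 3 4597/5000
4 4 9161/10000
5 5 9083/10000
6 6 8701/10000
f(1y,4y) = ((597/625)/(9161/10000) − 1)/(3) = 391/27483 ≈ 1.4227%

step 1 [1y] swap r/1=28/597: DF=(1 − 28/597·(0))/(1+28/597) = 597/625 ≈ 0.955200
step 2 [2y] swap r/1=5/183: DF=(1 − 5/183·(0.955200))/(1+5/183) = 237/250 ≈ 0.948000
step 3 [3y] swap r/1=403/14113: DF=(1 − 403/14113·(0.955200+0.948000))/(1+403/14113) = 4597/5000 ≈ 0.919400
step 4 [4y] zero: DF = P = 9161/10000 ≈ 0.916100
step 5 [5y] zero: DF = P = 9083/10000 ≈ 0.908300
step 6 [6y] swap r/1=1299/55171: DF=(1 − 1299/55171·(0.955200+0.948000+0.919400+0.916100+0.908300))/(1+1299/55171) = 8701/10000 ≈ 0.870100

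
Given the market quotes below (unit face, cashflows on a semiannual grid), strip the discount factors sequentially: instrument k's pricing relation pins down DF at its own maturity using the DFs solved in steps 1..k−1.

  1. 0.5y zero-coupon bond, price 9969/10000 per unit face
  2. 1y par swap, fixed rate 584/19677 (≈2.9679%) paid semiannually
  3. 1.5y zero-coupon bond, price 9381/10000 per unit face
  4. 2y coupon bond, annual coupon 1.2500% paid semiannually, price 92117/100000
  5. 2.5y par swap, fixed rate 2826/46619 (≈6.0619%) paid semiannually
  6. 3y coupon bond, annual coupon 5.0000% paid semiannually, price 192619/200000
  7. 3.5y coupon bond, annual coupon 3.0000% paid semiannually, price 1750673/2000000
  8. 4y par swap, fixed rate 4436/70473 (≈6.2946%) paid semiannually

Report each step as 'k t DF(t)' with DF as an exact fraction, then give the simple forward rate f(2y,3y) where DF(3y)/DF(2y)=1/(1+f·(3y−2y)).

1 1/2 9969/10000
2 1 2427/2500
3 3/2 9381/10000
4 2 4487/5000
5 5/2 8587/10000
6 3 8259/10000
7 7/2 7813/10000
8 4 3891/5000
f(2y,3y) = ((4487/5000)/(8259/10000) − 1)/(1) = 715/8259 ≈ 8.6572%

step 1 [0.5y] zero: DF = P = 9969/10000 ≈ 0.996900
step 2 [1y] swap r/2=292/19677: DF=(1 − 292/19677·(0.996900))/(1+292/19677) = 2427/2500 ≈ 0.970800
step 3 [1.5y] zero: DF = P = 9381/10000 ≈ 0.938100
step 4 [2y] bond c/2=1/160: DF=(92117/100000 − 1/160·(0.996900+0.970800+0.938100))/(1+1/160) = 4487/5000 ≈ 0.897400
step 5 [2.5y] swap r/2=1413/46619: DF=(1 − 1413/46619·(0.996900+0.970800+0.938100+0.897400))/(1+1413/46619) = 8587/10000 ≈ 0.858700
step 6 [3y] bond c/2=1/40: DF=(192619/200000 − 1/40·(0.996900+0.970800+0.938100+0.897400+0.858700))/(1+1/40) = 8259/10000 ≈ 0.825900
step 7 [3.5y] bond c/2=3/200: DF=(1750673/2000000 − 3/200·(0.996900+0.970800+0.938100+0.897400+0.858700+0.825900))/(1+3/200) = 7813/10000 ≈ 0.781300
step 8 [4y] swap r/2=2218/70473: DF=(1 − 2218/70473·(0.996900+0.970800+0.938100+0.897400+0.858700+0.825900+0.781300))/(1+2218/70473) = 3891/5000 ≈ 0.778200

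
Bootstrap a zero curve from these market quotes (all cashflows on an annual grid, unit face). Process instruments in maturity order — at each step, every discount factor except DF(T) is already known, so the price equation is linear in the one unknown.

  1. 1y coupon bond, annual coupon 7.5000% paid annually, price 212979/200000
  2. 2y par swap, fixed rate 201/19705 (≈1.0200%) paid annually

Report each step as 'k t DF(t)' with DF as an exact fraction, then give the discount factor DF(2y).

step 1 [1y] bond c/1=3/40: DF=(212979/200000 − 3/40·(0))/(1+3/40) = 4953/5000 ≈ 0.990600
step 2 [2y] swap r/1=201/19705: DF=(1 − 201/19705·(0.990600))/(1+201/19705) = 9799/10000 ≈ 0.979900

1 1 4953/5000
2 2 9799/10000
DF(2y) = 9799/10000 ≈ 0.979900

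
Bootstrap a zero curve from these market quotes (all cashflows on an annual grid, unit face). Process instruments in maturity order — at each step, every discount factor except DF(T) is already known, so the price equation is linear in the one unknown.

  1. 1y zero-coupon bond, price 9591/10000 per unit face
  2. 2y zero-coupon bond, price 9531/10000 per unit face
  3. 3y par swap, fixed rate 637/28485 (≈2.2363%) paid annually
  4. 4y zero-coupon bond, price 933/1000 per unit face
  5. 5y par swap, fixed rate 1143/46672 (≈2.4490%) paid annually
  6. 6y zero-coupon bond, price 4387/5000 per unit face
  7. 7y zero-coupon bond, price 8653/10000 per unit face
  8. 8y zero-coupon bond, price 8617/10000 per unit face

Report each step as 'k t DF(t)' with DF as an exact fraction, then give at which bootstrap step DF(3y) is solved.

step 1 [1y] zero: DF = P = 9591/10000 ≈ 0.959100
step 2 [2y] zero: DF = P = 9531/10000 ≈ 0.953100
step 3 [3y] swap r/1=637/28485: DF=(1 − 637/28485·(0.959100+0.953100))/(1+637/28485) = 9363/10000 ≈ 0.936300
step 4 [4y] zero: DF = P = 933/1000 ≈ 0.933000
step 5 [5y] swap r/1=1143/46672: DF=(1 − 1143/46672·(0.959100+0.953100+0.936300+0.933000))/(1+1143/46672) = 8857/10000 ≈ 0.885700
step 6 [6y] zero: DF = P = 4387/5000 ≈ 0.877400
step 7 [7y] zero: DF = P = 8653/10000 ≈ 0.865300
step 8 [8y] zero: DF = P = 8617/10000 ≈ 0.861700

1 1 9591/10000
2 2 9531/10000
3 3 9363/10000
4 4 933/1000
5 5 8857/10000
6 6 4387/5000
7 7 8653/10000
8 8 8617/10000
DF(3y) is solved at step 3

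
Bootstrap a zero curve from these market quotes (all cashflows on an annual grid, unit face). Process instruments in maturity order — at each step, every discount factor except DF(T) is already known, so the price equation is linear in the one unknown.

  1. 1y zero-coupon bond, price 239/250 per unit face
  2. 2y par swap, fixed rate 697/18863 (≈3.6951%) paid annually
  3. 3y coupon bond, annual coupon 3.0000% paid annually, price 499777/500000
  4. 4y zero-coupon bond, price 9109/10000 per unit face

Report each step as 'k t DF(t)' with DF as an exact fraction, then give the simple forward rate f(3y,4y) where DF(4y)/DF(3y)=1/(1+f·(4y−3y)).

step 1 [1y] zero: DF = P = 239/250 ≈ 0.956000
step 2 [2y] swap r/1=697/18863: DF=(1 − 697/18863·(0.956000))/(1+697/18863) = 9303/10000 ≈ 0.930300
step 3 [3y] bond c/1=3/100: DF=(499777/500000 − 3/100·(0.956000+0.930300))/(1+3/100) = 1831/2000 ≈ 0.915500
step 4 [4y] zero: DF = P = 9109/10000 ≈ 0.910900

1 1 239/250
2 2 9303/10000
3 3 1831/2000
4 4 9109/10000
f(3y,4y) = ((1831/2000)/(9109/10000) − 1)/(1) = 46/9109 ≈ 0.5050%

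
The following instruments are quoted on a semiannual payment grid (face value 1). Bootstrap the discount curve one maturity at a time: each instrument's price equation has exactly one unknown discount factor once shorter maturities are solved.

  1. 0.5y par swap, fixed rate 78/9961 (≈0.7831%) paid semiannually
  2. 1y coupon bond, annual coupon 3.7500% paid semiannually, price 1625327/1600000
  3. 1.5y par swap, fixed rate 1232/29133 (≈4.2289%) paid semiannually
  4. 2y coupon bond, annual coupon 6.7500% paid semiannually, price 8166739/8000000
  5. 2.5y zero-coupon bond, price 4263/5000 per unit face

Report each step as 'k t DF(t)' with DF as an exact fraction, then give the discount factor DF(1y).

1 1/2 9961/10000
2 1 2447/2500
3 3/2 1173/1250
4 2 2231/2500
5 5/2 4263/5000
DF(1y) = 2447/2500 ≈ 0.978800

step 1 [0.5y] swap r/2=39/9961: DF=(1 − 39/9961·(0))/(1+39/9961) = 9961/10000 ≈ 0.996100
step 2 [1y] bond c/2=3/160: DF=(1625327/1600000 − 3/160·(0.996100))/(1+3/160) = 2447/2500 ≈ 0.978800
step 3 [1.5y] swap r/2=616/29133: DF=(1 − 616/29133·(0.996100+0.978800))/(1+616/29133) = 1173/1250 ≈ 0.938400
step 4 [2y] bond c/2=27/800: DF=(8166739/8000000 − 27/800·(0.996100+0.978800+0.938400))/(1+27/800) = 2231/2500 ≈ 0.892400
step 5 [2.5y] zero: DF = P = 4263/5000 ≈ 0.852600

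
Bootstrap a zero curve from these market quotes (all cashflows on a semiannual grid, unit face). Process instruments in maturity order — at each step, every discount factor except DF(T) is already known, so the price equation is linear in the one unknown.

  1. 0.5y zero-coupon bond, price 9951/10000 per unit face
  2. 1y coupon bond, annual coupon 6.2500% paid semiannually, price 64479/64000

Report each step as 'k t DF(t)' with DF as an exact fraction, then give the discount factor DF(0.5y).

step 1 [0.5y] zero: DF = P = 9951/10000 ≈ 0.995100
step 2 [1y] bond c/2=1/32: DF=(64479/64000 − 1/32·(0.995100))/(1+1/32) = 2367/2500 ≈ 0.946800

1 1/2 9951/10000
2 1 2367/2500
DF(0.5y) = 9951/10000 ≈ 0.995100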